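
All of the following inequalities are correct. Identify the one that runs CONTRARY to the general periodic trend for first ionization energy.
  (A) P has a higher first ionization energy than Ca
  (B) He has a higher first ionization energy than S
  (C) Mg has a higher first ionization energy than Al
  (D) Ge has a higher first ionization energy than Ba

(C)

The general trend: first ionization energy increases across a period and decreases down a group.
(A) P (period 3, group 15) vs Ca (period 4, group 2): the stated order agrees with the simple trend.
(B) He (period 1, group 18) vs S (period 3, group 16): the stated order agrees with the simple trend.
(C) Mg (period 3, group 2) vs Al (period 3, group 13): the stated order contradicts the simple trend.
(D) Ge (period 4, group 14) vs Ba (period 6, group 2): the stated order agrees with the simple trend.
The exception is (C): Al's single 3p electron is easier to remove than one from Mg's filled 3s².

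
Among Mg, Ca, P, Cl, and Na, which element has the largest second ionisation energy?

The second ionization energy removes an electron from the +1 ion. For each element: Mg⁺ still has 1 valence electron; Ca⁺ still has 1 valence electron; P⁺ still has 4 valence electrons; Cl⁺ still has 6 valence electrons; Na⁺ is the bare [Ne] core.
Breaking into a closed-shell core is much more expensive than removing a leftover valence electron — Na has the largest IE_2 here.
Valence configurations: Mg⁺ [Ne]3s¹, Ca⁺ [Ar]4s¹, P⁺ [Ne]3s²3p², Cl⁺ [Ne]3s²3p⁴.
Tabulated IE_2 (kJ/mol): Mg 1451, Ca 1145, P 1907, Cl 2298, Na 4562.
Hence IE_2: Ca < Mg < P < Cl < Na.

Na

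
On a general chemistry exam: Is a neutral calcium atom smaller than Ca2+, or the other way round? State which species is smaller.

Forming Ca2+ removes 2 electrons from Ca. Fewer electrons for the same nuclear charge means less shielding and a higher Z_eff on the remaining electrons, and for main-group metals the entire outer shell is lost.
A cation is smaller than its parent atom: Ca2+ < Ca.

Ca2+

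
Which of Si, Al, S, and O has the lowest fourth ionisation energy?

After 3 electrons have been removed, what remains? Si³⁺ still has 1 valence electron; Al³⁺ is the bare [Ne] core; S³⁺ still has 3 valence electrons; O³⁺ still has 3 valence electrons.
Breaking into a closed-shell core is much more expensive than removing a leftover valence electron — Al has the largest IE_4 here.
Valence configurations: Si³⁺ [Ne]3s¹, S³⁺ [Ne]3s²3p¹, O³⁺ [He]2s²2p¹.
The numbers (kJ/mol): Si 4356, Al 11577, S 4556, O 7469.
So the fourth ionization energies run Si < S < O < Al.

Si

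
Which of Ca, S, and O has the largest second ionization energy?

IE_2 is the cost of taking one more electron from the +1 cation: Ca⁺ still has 1 valence electron; S⁺ still has 5 valence electrons; O⁺ still has 5 valence electrons.
All are still removing valence electrons, so compare the +1 ions as you would atoms: IE_2 generally rises across a period (higher Z_eff) and falls down a group (larger shell), subject to the usual subshell exceptions.
Valence configurations: Ca⁺ [Ar]4s¹, S⁺ [Ne]3s²3p³, O⁺ [He]2s²2p³.
The numbers (kJ/mol): Ca 1145, S 2252, O 3388.
Putting it together, IE_2: Ca < S < O.

O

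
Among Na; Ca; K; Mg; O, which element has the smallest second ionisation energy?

Ca

After 1 electron has been removed, what remains? Na⁺ is the bare [Ne] core; Ca⁺ still has 1 valence electron; K⁺ is the bare [Ar] core; Mg⁺ still has 1 valence electron; O⁺ still has 5 valence electrons.
Usually core removal costs more than valence removal, but here the competition is close: a tightly held n=2 valence electron can cost more to remove than an n=3 core electron, so the actual values have to decide it.
Valence configurations: Ca⁺ [Ar]4s¹, Mg⁺ [Ne]3s¹, O⁺ [He]2s²2p³.
Tabulated IE_2 (kJ/mol): Na 4562, Ca 1145, K 3052, Mg 1451, O 3388.
So the second ionization energies run Ca < Mg < K < O < Na.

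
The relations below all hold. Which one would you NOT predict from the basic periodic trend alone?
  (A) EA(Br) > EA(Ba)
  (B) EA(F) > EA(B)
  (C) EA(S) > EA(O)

(C)

The general trend: electron affinity increases across a period and decreases down a group.
(A) Br (period 4, group 17) vs Ba (period 6, group 2): the stated order agrees with the simple trend.
(B) F (period 2, group 17) vs B (period 2, group 13): the stated order agrees with the simple trend.
(C) S (period 3, group 16) vs O (period 2, group 16): the stated order contradicts the simple trend.
The exception is (C): the compact 2p subshell of O repels the added electron more than S's larger 3p does.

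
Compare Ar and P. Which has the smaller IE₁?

P is in period 3, group 15; Ar is in period 3, group 18.
First ionization energy rises across a period (greater Z_eff holds electrons more tightly) and falls down a group (valence electrons are farther from the nucleus).
All lie in period 3, so first ionization energy increases left to right.
So P has the smaller IE₁ (P < Ar).

P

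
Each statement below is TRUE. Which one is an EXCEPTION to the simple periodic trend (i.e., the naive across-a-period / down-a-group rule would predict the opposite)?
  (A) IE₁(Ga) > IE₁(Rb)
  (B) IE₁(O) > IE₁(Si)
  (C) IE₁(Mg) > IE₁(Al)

The general trend: IE₁ increases across a period and decreases down a group.
(A) Ga (period 4, group 13) vs Rb (period 5, group 1): the stated order agrees with the simple trend.
(B) O (period 2, group 16) vs Si (period 3, group 14): the stated order agrees with the simple trend.
(C) Mg (period 3, group 2) vs Al (period 3, group 13): the stated order contradicts the simple trend.
The exception is (C): Al's single 3p electron is easier to remove than one from Mg's filled 3s².

(C)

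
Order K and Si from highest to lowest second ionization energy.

IE_2 is the cost of taking one more electron from the +1 cation: K⁺ is the bare [Ar] core; Si⁺ still has 3 valence electrons.
Pulling an electron out of a noble-gas core costs far more than removing a remaining valence electron, so K sits at the high end of IE_2.
Tabulated IE_2 (kJ/mol): K 3052, Si 1577.
So the second ionization energies run Si < K.

K > Si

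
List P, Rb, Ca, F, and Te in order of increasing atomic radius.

F, P, Te, Ca, Rb

Across a period the added protons contract the valence shell; down a group each new principal shell makes the atom larger.
Here both period and group differ, so the two effects have to be weighed against each other.
P > F: relative to F, both the across-period and down-group shifts push P's atomic radius up.
Te > P: period and group pull opposite ways; the down-group shift dominates (136 vs 111 pm).
Ca > Te: the two effects oppose for this pair; the across-period effect wins (171 vs 136 pm).
Rb > Ca: relative to Ca, both the across-period and down-group shifts push Rb's atomic radius up.
Approximate values (pm): F 64, P 111, Ca 171, Rb 210, Te 136.
So from smallest to largest: F < P < Te < Ca < Rb.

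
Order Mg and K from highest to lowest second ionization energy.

Consider each +1 ion: Mg⁺ still has 1 valence electron; K⁺ is the bare [Ar] core.
Pulling an electron out of a noble-gas core costs far more than removing a remaining valence electron, so K sits at the high end of IE_2.
The numbers (kJ/mol): Mg 1451, K 3052.
So the second ionization energies run Mg < K.

K > Mg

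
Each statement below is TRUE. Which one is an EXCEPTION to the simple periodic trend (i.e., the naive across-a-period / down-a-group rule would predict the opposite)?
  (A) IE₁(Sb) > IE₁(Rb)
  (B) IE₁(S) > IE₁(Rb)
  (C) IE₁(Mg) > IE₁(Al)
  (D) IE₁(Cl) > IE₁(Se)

The general trend: first ionization energy increases across a period and decreases down a group.
(A) Sb (period 5, group 15) vs Rb (period 5, group 1): the stated order agrees with the simple trend.
(B) S (period 3, group 16) vs Rb (period 5, group 1): the stated order agrees with the simple trend.
(C) Mg (period 3, group 2) vs Al (period 3, group 13): the stated order contradicts the simple trend.
(D) Cl (period 3, group 17) vs Se (period 4, group 16): the stated order agrees with the simple trend.
The exception is (C): Al's single 3p electron is easier to remove than one from Mg's filled 3s².

(C)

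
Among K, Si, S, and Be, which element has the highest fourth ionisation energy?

Be

The fourth ionization energy removes an electron from the +3 ion. For each element: K³⁺ is already 2 electrons into the core; Si³⁺ still has 1 valence electron; S³⁺ still has 3 valence electrons; Be³⁺ is already 1 electron into the core.
Pulling an electron out of a noble-gas core costs far more than removing a remaining valence electron, so K and Be sit at the high end of IE_4.
Valence configurations: Si³⁺ [Ne]3s¹, S³⁺ [Ne]3s²3p¹.
The numbers (kJ/mol): K 5877, Si 4356, S 4556, Be 21007.
So the fourth ionization energies run Si < S < K < Be.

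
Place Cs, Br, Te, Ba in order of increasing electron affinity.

Br is in period 4, group 17; Te is in period 5, group 16; Cs is in period 6, group 1; Ba is in period 6, group 2.
Adding an electron releases more energy for atoms nearer the top right (short of the noble gases).
These span different periods and groups, so the two trends combine.
Cs > Ba: this pair runs against the simple trend — see the exception note.
Te > Cs: both effects reinforce here, so Te is clearly the higher of the two.
Br > Te: relative to Te, both the across-period and down-group shifts push Br's electron affinity up.
Note the exception: Cs has a higher electron affinity than Ba, contrary to the simple trend — adding an electron to Ba (ns²) has to open a new, higher-energy np subshell, which is unfavourable.
For reference (kJ/mol): Br 325, Te 190, Cs 46, Ba 14.
So from lowest to highest: Ba < Cs < Te < Br.

Ba < Cs < Te < Br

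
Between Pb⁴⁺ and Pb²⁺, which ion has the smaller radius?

Pb⁴⁺

Both ions have Z = 82 protons, but Pb⁴⁺ has lost more electrons, so its remaining electrons feel a larger effective nuclear charge per electron and are pulled in more tightly.
Higher positive charge → smaller ion, so Pb²⁺ > Pb⁴⁺.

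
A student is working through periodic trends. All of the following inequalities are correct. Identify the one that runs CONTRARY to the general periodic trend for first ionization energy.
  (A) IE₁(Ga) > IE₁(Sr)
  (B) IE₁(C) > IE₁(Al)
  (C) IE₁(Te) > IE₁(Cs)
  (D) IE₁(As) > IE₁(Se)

(D)

The general trend: first ionization energy increases across a period and decreases down a group.
(A) Ga (period 4, group 13) vs Sr (period 5, group 2): the stated order agrees with the simple trend.
(B) C (period 2, group 14) vs Al (period 3, group 13): the stated order agrees with the simple trend.
(C) Te (period 5, group 16) vs Cs (period 6, group 1): the stated order agrees with the simple trend.
(D) As (period 4, group 15) vs Se (period 4, group 16): the stated order contradicts the simple trend.
The exception is (D): Se (4p⁴) ionizes more easily than half-filled As (4p³).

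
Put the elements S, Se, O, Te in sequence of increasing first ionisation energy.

Te, Se, S, O

O is in period 2, group 16; S is in period 3, group 16; Se is in period 4, group 16; Te is in period 5, group 16.
Across a period the outer electron is held more tightly (higher IE₁); down a group it sits in a higher shell, more shielded, and comes off more easily.
All are in group 16, so first ionization energy increases up the group.
So from lowest to highest: Te < Se < S < O.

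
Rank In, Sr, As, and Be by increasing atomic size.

Be < As < In < Sr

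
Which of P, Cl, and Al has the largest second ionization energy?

Cl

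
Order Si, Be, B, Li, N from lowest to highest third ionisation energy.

Si < B < N < Li < Be

IE_3 is the cost of taking one more electron from the +2 cation: Si²⁺ still has 2 valence electrons; Be²⁺ is the bare [He] core; B²⁺ still has 1 valence electron; Li²⁺ is already 1 electron into the core; N²⁺ still has 3 valence electrons.
Breaking into a closed-shell core is much more expensive than removing a leftover valence electron — Li and Be have the largest IE_3 here.
Valence configurations: Si²⁺ [Ne]3s², B²⁺ [He]2s¹, N²⁺ [He]2s²2p¹.
Tabulated IE_3 (kJ/mol): Si 3232, Be 14849, B 3660, Li 11815, N 4578.
So the third ionization energies run Si < B < N < Li < Be.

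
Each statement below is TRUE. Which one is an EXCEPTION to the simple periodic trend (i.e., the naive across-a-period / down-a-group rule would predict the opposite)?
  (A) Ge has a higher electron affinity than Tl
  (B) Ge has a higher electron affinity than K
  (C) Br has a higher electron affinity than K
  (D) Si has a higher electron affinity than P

(D)

The general trend: electron affinity increases across a period and decreases down a group.
(A) Ge (period 4, group 14) vs Tl (period 6, group 13): the stated order agrees with the simple trend.
(B) Ge (period 4, group 14) vs K (period 4, group 1): the stated order agrees with the simple trend.
(C) Br (period 4, group 17) vs K (period 4, group 1): the stated order agrees with the simple trend.
(D) Si (period 3, group 14) vs P (period 3, group 15): the stated order contradicts the simple trend.
The exception is (D): adding an electron to P's half-filled 3p³ is unfavourable, so Si (3p²) has the more exothermic EA.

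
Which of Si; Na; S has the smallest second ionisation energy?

Si

The second ionization energy removes an electron from the +1 ion. For each element: Si⁺ still has 3 valence electrons; Na⁺ is the bare [Ne] core; S⁺ still has 5 valence electrons.
Pulling an electron out of a noble-gas core costs far more than removing a remaining valence electron, so Na sits at the high end of IE_2.
Valence configurations: Si⁺ [Ne]3s²3p¹, S⁺ [Ne]3s²3p³.
Approximate IE_2 values (kJ/mol): Si 1577, Na 4562, S 2252.
Putting it together, IE_2: Si < S < Na.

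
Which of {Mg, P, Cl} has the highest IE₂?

Cl

Consider each +1 ion: Mg⁺ still has 1 valence electron; P⁺ still has 4 valence electrons; Cl⁺ still has 6 valence electrons.
All are still removing valence electrons, so compare the +1 ions as you would atoms: IE_2 generally rises across a period (higher Z_eff) and falls down a group (larger shell), subject to the usual subshell exceptions.
Valence configurations: Mg⁺ [Ne]3s¹, P⁺ [Ne]3s²3p², Cl⁺ [Ne]3s²3p⁴.
Approximate IE_2 values (kJ/mol): Mg 1451, P 1907, Cl 2298.
Overall IE_2 order: Mg < P < Cl.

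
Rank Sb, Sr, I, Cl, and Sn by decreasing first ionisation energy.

Cl > I > Sb > Sn > Sr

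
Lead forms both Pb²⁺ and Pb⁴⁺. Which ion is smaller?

Pb⁴⁺

Both ions have Z = 82 protons, but Pb⁴⁺ has lost more electrons, so its remaining electrons feel a larger effective nuclear charge per electron and are pulled in more tightly.
Higher positive charge → smaller ion, so Pb²⁺ > Pb⁴⁺.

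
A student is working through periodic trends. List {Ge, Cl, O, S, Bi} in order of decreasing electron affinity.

Cl > S > O > Ge > Bi

O is in period 2, group 16; S is in period 3, group 16; Cl is in period 3, group 17; Ge is in period 4, group 14; Bi is in period 6, group 15.
Electron affinity generally becomes more exothermic across a period toward the halogens and less exothermic down a group.
Neither a single period nor a single group — weigh both effects.
Ge > Bi: the two effects oppose for this pair; the down-group effect wins (119 vs 91 kJ/mol).
O > Ge: relative to Ge, both the across-period and down-group shifts push O's electron affinity up.
S > O: this pair runs against the simple trend — see the exception note.
Cl > S: both are in period 3; the period trend gives Cl the larger value.
Note the exception: S has a higher electron affinity than O, contrary to the simple trend — the compact 2p subshell of O repels the added electron more than S's larger 3p does.
Tabulated electron affinity (kJ/mol): O 141, S 200, Cl 349, Ge 119, Bi 91.
So from highest to lowest: Cl > S > O > Ge > Bi.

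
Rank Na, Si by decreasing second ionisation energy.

Na > Si

Consider each +1 ion: Na⁺ is the bare [Ne] core; Si⁺ still has 3 valence electrons.
Breaking into a closed-shell core is much more expensive than removing a leftover valence electron — Na has the largest IE_2 here.
Tabulated IE_2 (kJ/mol): Na 4562, Si 1577.
Hence IE_2: Si < Na.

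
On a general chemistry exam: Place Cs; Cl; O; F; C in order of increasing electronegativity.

Cs, C, Cl, O, F

C is in period 2, group 14; O is in period 2, group 16; F is in period 2, group 17; Cl is in period 3, group 17; Cs is in period 6, group 1.
Smaller atoms with higher effective nuclear charge are more electronegative.
These span different periods and groups, so the two trends combine.
C > Cs: relative to Cs, both the across-period and down-group shifts push C's electronegativity up.
Cl > C: the two effects oppose for this pair; the across-period effect wins (3.16 vs 2.55).
O > Cl: the two effects oppose for this pair; the down-group effect wins (3.44 vs 3.16).
F > O: F lies to the right of O in period 2, so the across-period effect alone puts F higher.
Approximate values (Pauling): C 2.55, O 3.44, F 3.98, Cl 3.16, Cs 0.79.
So from lowest to highest: Cs < C < Cl < O < F.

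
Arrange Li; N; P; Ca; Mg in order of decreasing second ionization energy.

After 1 electron has been removed, what remains? Li⁺ is the bare [He] core; N⁺ still has 4 valence electrons; P⁺ still has 4 valence electrons; Ca⁺ still has 1 valence electron; Mg⁺ still has 1 valence electron.
Core electrons are held far more tightly than valence electrons, so Li tops the IE_2 order.
Valence configurations: N⁺ [He]2s²2p², P⁺ [Ne]3s²3p², Ca⁺ [Ar]4s¹, Mg⁺ [Ne]3s¹.
Approximate IE_2 values (kJ/mol): Li 7298, N 2856, P 1907, Ca 1145, Mg 1451.
Hence IE_2: Ca < Mg < P < N < Li.

Li, N, P, Mg, Ca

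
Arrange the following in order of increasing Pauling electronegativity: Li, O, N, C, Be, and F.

Li is in period 2, group 1; Be is in period 2, group 2; C is in period 2, group 14; N is in period 2, group 15; O is in period 2, group 16; F is in period 2, group 17.
Smaller atoms with higher effective nuclear charge are more electronegative.
All lie in period 2, so electronegativity increases left to right.
So from lowest to highest: Li < Be < C < N < O < F.

Li < Be < C < N < O < F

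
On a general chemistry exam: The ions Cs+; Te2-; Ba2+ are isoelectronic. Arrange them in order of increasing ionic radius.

Ba2+ < Cs+ < Te2-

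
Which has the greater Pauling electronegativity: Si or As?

As

Si is in period 3, group 14; As is in period 4, group 15.
Atoms toward the upper right of the periodic table pull bonding electrons most strongly.
These span different periods and groups, so the two trends combine.
As > Si: period and group pull opposite ways; the across-period shift dominates (2.18 vs 1.90).
For reference (Pauling): Si 1.90, As 2.18.
So As has the greater Pauling electronegativity (As > Si).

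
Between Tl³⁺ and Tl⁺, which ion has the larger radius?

Tl⁺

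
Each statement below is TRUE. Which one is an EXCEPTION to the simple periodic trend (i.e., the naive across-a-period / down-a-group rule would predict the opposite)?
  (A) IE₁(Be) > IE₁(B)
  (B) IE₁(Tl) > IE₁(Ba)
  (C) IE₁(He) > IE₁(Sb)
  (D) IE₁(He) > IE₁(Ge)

The general trend: first ionisation energy increases across a period and decreases down a group.
(A) Be (period 2, group 2) vs B (period 2, group 13): the stated order contradicts the simple trend.
(B) Tl (period 6, group 13) vs Ba (period 6, group 2): the stated order agrees with the simple trend.
(C) He (period 1, group 18) vs Sb (period 5, group 15): the stated order agrees with the simple trend.
(D) He (period 1, group 18) vs Ge (period 4, group 14): the stated order agrees with the simple trend.
The exception is (A): removing B's lone 2p electron is easier than breaking Be's filled 2s².

(A)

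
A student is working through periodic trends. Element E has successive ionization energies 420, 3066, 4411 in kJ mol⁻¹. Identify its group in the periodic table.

Look for the largest jump between consecutive ionization energies: IE2/IE1 ≈ 7.3, far larger than any earlier ratio.
That jump marks the point where a core electron is being removed. So the atom has 1 valence electron.
A main-group element with 1 valence electron is in group 1.

Group 1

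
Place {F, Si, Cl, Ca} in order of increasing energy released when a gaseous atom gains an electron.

Ca, Si, F, Cl

F is in period 2, group 17; Si is in period 3, group 14; Cl is in period 3, group 17; Ca is in period 4, group 2.
Atoms with high Z_eff and room in the valence shell (especially the halogens) have the most exothermic electron affinities.
These span different periods and groups, so the two trends combine.
Si > Ca: relative to Ca, both the across-period and down-group shifts push Si's electron affinity up.
F > Si: relative to Si, both the across-period and down-group shifts push F's electron affinity up.
Cl > F: this pair runs against the simple trend — see the exception note.
Note the exception: Cl has a higher electron affinity than F, contrary to the simple trend — F's small 2p subshell makes the incoming electron feel strong e⁻–e⁻ repulsion, so Cl actually releases more energy on gaining an electron.
Approximate values (kJ/mol): F 328, Si 134, Cl 349, Ca 2.
So from lowest to highest: Ca < Si < F < Cl.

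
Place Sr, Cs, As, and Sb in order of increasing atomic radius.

As < Sb < Sr < Cs

As is in period 4, group 15; Sr is in period 5, group 2; Sb is in period 5, group 15; Cs is in period 6, group 1.
Radius decreases left→right (rising Z_eff, same n) and increases top→bottom (higher n).
Neither a single period nor a single group — weigh both effects.
Sb > As: they share group 15; the group trend gives Sb the larger value.
Sr > Sb: Sr lies to the left of Sb in period 5, so the across-period effect alone puts Sr larger.
Cs > Sr: both effects reinforce here, so Cs is clearly the larger of the two.
Approximate values (pm): As 121, Sr 185, Sb 140, Cs 232.
So from smallest to largest: As < Sb < Sr < Cs.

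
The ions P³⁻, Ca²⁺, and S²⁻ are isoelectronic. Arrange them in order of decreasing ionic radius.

All of these have 18 electrons, so size is governed by nuclear charge alone: the more protons, the stronger the pull on the same electron cloud, and the smaller the ion.
Nuclear charges: Ca²⁺ (Z=20), S²⁻ (Z=16), P³⁻ (Z=15).
Largest to smallest: P³⁻ > S²⁻ > Ca²⁺.

P³⁻ > S²⁻ > Ca²⁺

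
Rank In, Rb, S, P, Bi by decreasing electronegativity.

S > P > Bi > In > Rb

P is in period 3, group 15; S is in period 3, group 16; Rb is in period 5, group 1; In is in period 5, group 13; Bi is in period 6, group 15.
EN rises left→right (higher Z_eff, smaller atoms) and falls top→bottom (larger, more shielded atoms).
Neither a single period nor a single group — weigh both effects.
In > Rb: both are in period 5; the period trend gives In the larger value.
Bi > In: period and group pull opposite ways; the across-period shift dominates (2.02 vs 1.78).
P > Bi: they share group 15; the group trend gives P the larger value.
S > P: both are in period 3; the period trend gives S the larger value.
Tabulated electronegativity (Pauling): P 2.19, S 2.58, Rb 0.82, In 1.78, Bi 2.02.
So from highest to lowest: S > P > Bi > In > Rb.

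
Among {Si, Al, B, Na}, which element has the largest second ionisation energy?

Na

The second ionization energy removes an electron from the +1 ion. For each element: Si⁺ still has 3 valence electrons; Al⁺ still has 2 valence electrons; B⁺ still has 2 valence electrons; Na⁺ is the bare [Ne] core.
Breaking into a closed-shell core is much more expensive than removing a leftover valence electron — Na has the largest IE_2 here.
Valence configurations: Si⁺ [Ne]3s²3p¹, Al⁺ [Ne]3s², B⁺ [He]2s².
Si⁺ loses a lone 3p electron whereas Al⁺ must break into a filled 3s² pair, so IE_2(Al) > IE_2(Si) even though Si has the higher nuclear charge.
The numbers (kJ/mol): Si 1577, Al 1817, B 2427, Na 4562.
Putting it together, IE_2: Si < Al < B < Na.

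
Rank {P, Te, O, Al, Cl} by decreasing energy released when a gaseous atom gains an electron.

O is in period 2, group 16; Al is in period 3, group 13; P is in period 3, group 15; Cl is in period 3, group 17; Te is in period 5, group 16.
Adding an electron releases more energy for atoms nearer the top right (short of the noble gases).
These span different periods and groups, so the two trends combine.
P > Al: both are in period 3; the period trend gives P the larger value.
O > P: relative to P, both the across-period and down-group shifts push O's electron affinity up.
Te > O: this pair runs against the simple trend — see the exception note.
Cl > Te: both effects reinforce here, so Cl is clearly the higher of the two.
Note the exception: Te has a higher electron affinity than O, contrary to the simple trend — O's compact 2p subshell gives strong electron–electron repulsion on the added electron.
Approximate values (kJ/mol): O 141, Al 42, P 72, Cl 349, Te 190.
So from highest to lowest: Cl > Te > O > P > Al.

Cl, Te, O, P, Al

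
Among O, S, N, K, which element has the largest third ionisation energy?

The third ionization energy removes an electron from the +2 ion. For each element: O²⁺ still has 4 valence electrons; S²⁺ still has 4 valence electrons; N²⁺ still has 3 valence electrons; K²⁺ is already 1 electron into the core.
Usually core removal costs more than valence removal, but here the competition is close: a tightly held n=2 valence electron can cost more to remove than an n=3 core electron, so the actual values have to decide it.
Valence configurations: O²⁺ [He]2s²2p², S²⁺ [Ne]3s²3p², N²⁺ [He]2s²2p¹.
Approximate IE_3 values (kJ/mol): O 5300, S 3357, N 4578, K 4420.
Hence IE_3: S < K < N < O.

O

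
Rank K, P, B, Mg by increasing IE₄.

P < K < Mg < B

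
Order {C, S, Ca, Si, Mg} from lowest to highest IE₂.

IE_2 is the cost of taking one more electron from the +1 cation: C⁺ still has 3 valence electrons; S⁺ still has 5 valence electrons; Ca⁺ still has 1 valence electron; Si⁺ still has 3 valence electrons; Mg⁺ still has 1 valence electron.
All are still removing valence electrons, so compare the +1 ions as you would atoms: IE_2 generally rises across a period (higher Z_eff) and falls down a group (larger shell), subject to the usual subshell exceptions.
Valence configurations: C⁺ [He]2s²2p¹, S⁺ [Ne]3s²3p³, Ca⁺ [Ar]4s¹, Si⁺ [Ne]3s²3p¹, Mg⁺ [Ne]3s¹.
Approximate IE_2 values (kJ/mol): C 2353, S 2252, Ca 1145, Si 1577, Mg 1451.
So the second ionization energies run Ca < Mg < Si < S < C.

Ca < Mg < Si < S < C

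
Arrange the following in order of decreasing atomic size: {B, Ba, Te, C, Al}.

Atomic radius shrinks across a period as nuclear charge pulls the same shell inward, and grows down a group as new shells are added.
These span different periods and groups, so the two trends combine.
B > C: both are in period 2; the period trend gives B the larger value.
Al > B: they share group 13; the group trend gives Al the larger value.
Te > Al: the two effects oppose for this pair; the down-group effect wins (136 vs 126 pm).
Ba > Te: relative to Te, both the across-period and down-group shifts push Ba's atomic radius up.
Approximate values (pm): B 85, C 75, Al 126, Te 136, Ba 196.
So from largest to smallest: Ba > Te > Al > B > C.

Ba, Te, Al, B, C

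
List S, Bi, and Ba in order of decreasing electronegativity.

S, Bi, Ba

S is in period 3, group 16; Ba is in period 6, group 2; Bi is in period 6, group 15.
Atoms toward the upper right of the periodic table pull bonding electrons most strongly.
Here both period and group differ, so the two effects have to be weighed against each other.
Bi > Ba: Bi lies to the right of Ba in period 6, so the across-period effect alone puts Bi higher.
S > Bi: relative to Bi, both the across-period and down-group shifts push S's electronegativity up.
Tabulated electronegativity (Pauling): S 2.58, Ba 0.89, Bi 2.02.
So from highest to lowest: S > Bi > Ba.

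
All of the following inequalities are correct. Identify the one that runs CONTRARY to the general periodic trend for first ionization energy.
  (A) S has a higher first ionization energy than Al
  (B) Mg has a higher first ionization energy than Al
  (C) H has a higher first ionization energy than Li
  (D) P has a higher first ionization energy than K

(B)

The general trend: first ionization energy increases across a period and decreases down a group.
(A) S (period 3, group 16) vs Al (period 3, group 13): the stated order agrees with the simple trend.
(B) Mg (period 3, group 2) vs Al (period 3, group 13): the stated order contradicts the simple trend.
(C) H (period 1, group 1) vs Li (period 2, group 1): the stated order agrees with the simple trend.
(D) P (period 3, group 15) vs K (period 4, group 1): the stated order agrees with the simple trend.
The exception is (B): Al's single 3p electron is easier to remove than one from Mg's filled 3s².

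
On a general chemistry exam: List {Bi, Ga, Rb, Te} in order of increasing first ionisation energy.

Rb < Ga < Bi < Te

Ga is in period 4, group 13; Rb is in period 5, group 1; Te is in period 5, group 16; Bi is in period 6, group 15.
First ionization energy rises across a period (greater Z_eff holds electrons more tightly) and falls down a group (valence electrons are farther from the nucleus).
Neither a single period nor a single group — weigh both effects.
Ga > Rb: relative to Rb, both the across-period and down-group shifts push Ga's first ionization energy up.
Bi > Ga: period and group pull opposite ways; the across-period shift dominates (703 vs 579 kJ/mol).
Te > Bi: both effects reinforce here, so Te is clearly the higher of the two.
Approximate values (kJ/mol): Ga 579, Rb 403, Te 869, Bi 703.
So from lowest to highest: Rb < Ga < Bi < Te.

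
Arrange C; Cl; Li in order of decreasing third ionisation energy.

Li > C > Cl

The third ionization energy removes an electron from the +2 ion. For each element: C²⁺ still has 2 valence electrons; Cl²⁺ still has 5 valence electrons; Li²⁺ is already 1 electron into the core.
Breaking into a closed-shell core is much more expensive than removing a leftover valence electron — Li has the largest IE_3 here.
Valence configurations: C²⁺ [He]2s², Cl²⁺ [Ne]3s²3p³.
Approximate IE_3 values (kJ/mol): C 4620, Cl 3822, Li 11815.
So the third ionization energies run Cl < C < Li.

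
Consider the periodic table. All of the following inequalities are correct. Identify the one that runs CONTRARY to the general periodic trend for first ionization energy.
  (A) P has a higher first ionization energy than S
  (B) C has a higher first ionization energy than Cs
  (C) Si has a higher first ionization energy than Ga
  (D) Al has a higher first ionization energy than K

(A)

The general trend: first ionization energy increases across a period and decreases down a group.
(A) P (period 3, group 15) vs S (period 3, group 16): the stated order contradicts the simple trend.
(B) C (period 2, group 14) vs Cs (period 6, group 1): the stated order agrees with the simple trend.
(C) Si (period 3, group 14) vs Ga (period 4, group 13): the stated order agrees with the simple trend.
(D) Al (period 3, group 13) vs K (period 4, group 1): the stated order agrees with the simple trend.
The exception is (A): S (3p⁴) ionizes more easily than half-filled P (3p³) because the paired 3p electron in S is pushed out by e⁻–e⁻ repulsion.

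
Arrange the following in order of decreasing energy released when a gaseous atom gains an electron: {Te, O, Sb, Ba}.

Te > O > Sb > Ba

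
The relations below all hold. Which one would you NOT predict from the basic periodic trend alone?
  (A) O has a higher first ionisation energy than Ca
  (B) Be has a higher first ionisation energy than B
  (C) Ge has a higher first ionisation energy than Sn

(B)

The general trend: first ionisation energy increases across a period and decreases down a group.
(A) O (period 2, group 16) vs Ca (period 4, group 2): the stated order agrees with the simple trend.
(B) Be (period 2, group 2) vs B (period 2, group 13): the stated order contradicts the simple trend.
(C) Ge (period 4, group 14) vs Sn (period 5, group 14): the stated order agrees with the simple trend.
The exception is (B): removing B's lone 2p electron is easier than breaking Be's filled 2s².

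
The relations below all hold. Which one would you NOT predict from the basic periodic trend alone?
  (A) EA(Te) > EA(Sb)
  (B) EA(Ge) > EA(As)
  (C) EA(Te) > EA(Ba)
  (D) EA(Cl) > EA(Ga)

The general trend: electron affinity increases across a period and decreases down a group.
(A) Te (period 5, group 16) vs Sb (period 5, group 15): the stated order agrees with the simple trend.
(B) Ge (period 4, group 14) vs As (period 4, group 15): the stated order contradicts the simple trend.
(C) Te (period 5, group 16) vs Ba (period 6, group 2): the stated order agrees with the simple trend.
(D) Cl (period 3, group 17) vs Ga (period 4, group 13): the stated order agrees with the simple trend.
The exception is (B): adding an electron to As's half-filled 4p³ is unfavourable, so Ge (4p²) has the more exothermic EA.

(B)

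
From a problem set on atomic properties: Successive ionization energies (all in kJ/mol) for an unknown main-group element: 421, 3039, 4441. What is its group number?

Group 1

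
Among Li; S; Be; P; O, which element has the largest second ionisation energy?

Li

After 1 electron has been removed, what remains? Li⁺ is the bare [He] core; S⁺ still has 5 valence electrons; Be⁺ still has 1 valence electron; P⁺ still has 4 valence electrons; O⁺ still has 5 valence electrons.
Pulling an electron out of a noble-gas core costs far more than removing a remaining valence electron, so Li sits at the high end of IE_2.
Valence configurations: S⁺ [Ne]3s²3p³, Be⁺ [He]2s¹, P⁺ [Ne]3s²3p², O⁺ [He]2s²2p³.
Tabulated IE_2 (kJ/mol): Li 7298, S 2252, Be 1757, P 1907, O 3388.
Hence IE_2: Be < P < S < O < Li.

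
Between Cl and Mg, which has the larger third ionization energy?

Consider each +2 ion: Cl²⁺ still has 5 valence electrons; Mg²⁺ is the bare [Ne] core.
Breaking into a closed-shell core is much more expensive than removing a leftover valence electron — Mg has the largest IE_3 here.
The numbers (kJ/mol): Cl 3822, Mg 7733.
Putting it together, IE_3: Cl < Mg.

Mg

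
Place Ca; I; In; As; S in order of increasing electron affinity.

Ca, In, As, S, I

S is in period 3, group 16; Ca is in period 4, group 2; As is in period 4, group 15; In is in period 5, group 13; I is in period 5, group 17.
Atoms with high Z_eff and room in the valence shell (especially the halogens) have the most exothermic electron affinities.
Here both period and group differ, so the two effects have to be weighed against each other.
In > Ca: period and group pull opposite ways; the across-period shift dominates (29 vs 2 kJ/mol).
As > In: both effects reinforce here, so As is clearly the higher of the two.
S > As: both effects reinforce here, so S is clearly the higher of the two.
I > S: period and group pull opposite ways; the across-period shift dominates (295 vs 200 kJ/mol).
Tabulated electron affinity (kJ/mol): S 200, Ca 2, As 78, In 29, I 295.
So from lowest to highest: Ca < In < As < S < I.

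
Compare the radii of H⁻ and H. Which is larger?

Forming H⁻ adds 1 electron to H. More electron–electron repulsion in the same shell, with unchanged nuclear charge, lets the cloud expand.
An anion is larger than its parent atom: H⁻ > H.

H⁻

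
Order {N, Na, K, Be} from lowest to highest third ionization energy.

IE_3 is the cost of taking one more electron from the +2 cation: N²⁺ still has 3 valence electrons; Na²⁺ is already 1 electron into the core; K²⁺ is already 1 electron into the core; Be²⁺ is the bare [He] core.
Usually core removal costs more than valence removal, but here the competition is close: a tightly held n=2 valence electron can cost more to remove than an n=3 core electron, so the actual values have to decide it.
The numbers (kJ/mol): N 4578, Na 6910, K 4420, Be 14849.
Overall IE_3 order: K < N < Na < Be.

K < N < Na < Be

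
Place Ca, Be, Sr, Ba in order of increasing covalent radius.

Be < Ca < Sr < Ba

Be is in period 2, group 2; Ca is in period 4, group 2; Sr is in period 5, group 2; Ba is in period 6, group 2.
Atomic radius shrinks across a period as nuclear charge pulls the same shell inward, and grows down a group as new shells are added.
All are in group 2, so atomic radius increases down the group.
So from smallest to largest: Be < Ca < Sr < Ba.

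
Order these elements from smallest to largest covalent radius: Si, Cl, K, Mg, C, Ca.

C, Cl, Si, Mg, Ca, K

C is in period 2, group 14; Mg is in period 3, group 2; Si is in period 3, group 14; Cl is in period 3, group 17; K is in period 4, group 1; Ca is in period 4, group 2.
Across a period the added protons contract the valence shell; down a group each new principal shell makes the atom larger.
These span different periods and groups, so the two trends combine.
Cl > C: period and group pull opposite ways; the down-group shift dominates (99 vs 75 pm).
Si > Cl: both are in period 3; the period trend gives Si the larger value.
Mg > Si: Mg lies to the left of Si in period 3, so the across-period effect alone puts Mg larger.
Ca > Mg: Ca sits below Mg in group 2, so the down-group effect alone puts Ca larger.
K > Ca: both are in period 4; the period trend gives K the larger value.
Tabulated atomic radius (pm): C 75, Mg 139, Si 116, Cl 99, K 196, Ca 171.
So from smallest to largest: C < Cl < Si < Mg < Ca < K.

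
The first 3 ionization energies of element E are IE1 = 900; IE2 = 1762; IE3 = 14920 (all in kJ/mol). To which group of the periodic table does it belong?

Group 2

Look for the largest jump between consecutive ionization energies: IE3/IE2 ≈ 8.5, far larger than any earlier ratio.
That jump marks the point where a core electron is being removed. So the atom has 2 valence electrons.
A main-group element with 2 valence electrons is in group 2.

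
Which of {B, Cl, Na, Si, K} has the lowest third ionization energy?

Si

The third ionization energy removes an electron from the +2 ion. For each element: B²⁺ still has 1 valence electron; Cl²⁺ still has 5 valence electrons; Na²⁺ is already 1 electron into the core; Si²⁺ still has 2 valence electrons; K²⁺ is already 1 electron into the core.
Core electrons are held far more tightly than valence electrons, so K and Na top the IE_3 order.
Valence configurations: B²⁺ [He]2s¹, Cl²⁺ [Ne]3s²3p³, Si²⁺ [Ne]3s².
The numbers (kJ/mol): B 3660, Cl 3822, Na 6910, Si 3232, K 4420.
Putting it together, IE_3: Si < B < Cl < K < Na.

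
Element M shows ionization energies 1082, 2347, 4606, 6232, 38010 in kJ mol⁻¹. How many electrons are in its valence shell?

4

Look for the largest jump between consecutive ionization energies: IE5/IE4 ≈ 6.1, far larger than any earlier ratio.
That jump marks the point where a core electron is being removed. So the atom has 4 valence electrons.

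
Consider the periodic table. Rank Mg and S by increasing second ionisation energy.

Mg, S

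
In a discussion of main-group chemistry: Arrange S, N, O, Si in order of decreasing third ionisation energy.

After 2 electrons have been removed, what remains? S²⁺ still has 4 valence electrons; N²⁺ still has 3 valence electrons; O²⁺ still has 4 valence electrons; Si²⁺ still has 2 valence electrons.
All are still removing valence electrons, so compare the +2 ions as you would atoms: IE_3 generally rises across a period (higher Z_eff) and falls down a group (larger shell), subject to the usual subshell exceptions.
Valence configurations: S²⁺ [Ne]3s²3p², N²⁺ [He]2s²2p¹, O²⁺ [He]2s²2p², Si²⁺ [Ne]3s².
Tabulated IE_3 (kJ/mol): S 3357, N 4578, O 5300, Si 3232.
Putting it together, IE_3: Si < S < N < O.

O, N, S, Si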